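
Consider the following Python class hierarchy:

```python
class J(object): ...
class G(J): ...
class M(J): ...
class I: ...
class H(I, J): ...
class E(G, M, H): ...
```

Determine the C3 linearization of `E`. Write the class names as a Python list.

[E, G, M, H, I, J, object]

L[E] = E + merge(L[G], L[M], L[H], [G M H])
  take G:  [G J object] + [M J object] + [H I J object] + [G M H]
  take M:  [J object] + [M J object] + [H I J object] + [M H]
  take H:  [J object] + [J object] + [H I J object] + [H]
  take I:  [J object] + [J object] + [I J object]
  take J:  [J object] + [J object] + [J object]
  take object:  [object] + [object] + [object]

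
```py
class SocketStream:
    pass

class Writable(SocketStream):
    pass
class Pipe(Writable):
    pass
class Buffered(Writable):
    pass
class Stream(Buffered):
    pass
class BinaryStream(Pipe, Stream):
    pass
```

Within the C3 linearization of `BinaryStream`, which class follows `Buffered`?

L[BinaryStream] = BinaryStream + merge(L[Pipe], L[Stream], [Pipe Stream])
  take Pipe:  [Pipe Writable SocketStream object] + [Stream Buffered Writable SocketStream object] + [Pipe Stream]
  take Stream:  [Writable SocketStream object] + [Stream Buffered Writable SocketStream object] + [Stream]
  take Buffered:  [Writable SocketStream object] + [Buffered Writable SocketStream object]
  take Writable:  [Writable SocketStream object] + [Writable SocketStream object]
  take SocketStream:  [SocketStream object] + [SocketStream object]
  take object:  [object] + [object]
MRO: BinaryStream Pipe Stream Buffered Writable SocketStream object
Buffered is at position 3; next is Writable.

Writable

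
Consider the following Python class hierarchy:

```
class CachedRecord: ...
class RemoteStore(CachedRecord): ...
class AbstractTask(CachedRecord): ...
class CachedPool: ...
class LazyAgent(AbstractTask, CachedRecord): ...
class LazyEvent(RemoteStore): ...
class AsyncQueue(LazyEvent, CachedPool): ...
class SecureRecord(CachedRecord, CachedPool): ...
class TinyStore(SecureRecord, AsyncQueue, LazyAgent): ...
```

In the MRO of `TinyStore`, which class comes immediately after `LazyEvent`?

RemoteStore

L[TinyStore] = TinyStore + merge(L[SecureRecord], L[AsyncQueue], L[LazyAgent], [SecureRecord AsyncQueue LazyAgent])
  take SecureRecord:  [SecureRecord CachedRecord CachedPool object] + [AsyncQueue LazyEvent RemoteStore CachedRecord CachedPool object] + [LazyAgent AbstractTask CachedRecord object] + [SecureRecord AsyncQueue LazyAgent]
  take AsyncQueue:  [CachedRecord CachedPool object] + [AsyncQueue LazyEvent RemoteStore CachedRecord CachedPool object] + [LazyAgent AbstractTask CachedRecord object] + [AsyncQueue LazyAgent]
  take LazyEvent:  [CachedRecord CachedPool object] + [LazyEvent RemoteStore CachedRecord CachedPool object] + [LazyAgent AbstractTask CachedRecord object] + [LazyAgent]
  take RemoteStore:  [CachedRecord CachedPool object] + [RemoteStore CachedRecord CachedPool object] + [LazyAgent AbstractTask CachedRecord object] + [LazyAgent]
  take LazyAgent:  [CachedRecord CachedPool object] + [CachedRecord CachedPool object] + [LazyAgent AbstractTask CachedRecord object] + [LazyAgent]
  take AbstractTask:  [CachedRecord CachedPool object] + [CachedRecord CachedPool object] + [AbstractTask CachedRecord object]
  take CachedRecord:  [CachedRecord CachedPool object] + [CachedRecord CachedPool object] + [CachedRecord object]
  take CachedPool:  [CachedPool object] + [CachedPool object] + [object]
  take object:  [object] + [object] + [object]
MRO: TinyStore SecureRecord AsyncQueue LazyEvent RemoteStore LazyAgent AbstractTask CachedRecord CachedPool object
LazyEvent is at position 3; next is RemoteStore.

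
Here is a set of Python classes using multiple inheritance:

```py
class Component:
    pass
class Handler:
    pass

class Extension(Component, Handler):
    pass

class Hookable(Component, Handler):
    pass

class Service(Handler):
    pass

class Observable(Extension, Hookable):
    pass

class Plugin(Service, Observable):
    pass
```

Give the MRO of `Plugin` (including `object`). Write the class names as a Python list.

L[Plugin] = Plugin + merge(L[Service], L[Observable], [Service Observable])
  take Service:  [Service Handler object] + [Observable Extension Hookable Component Handler object] + [Service Observable]
  take Observable:  [Handler object] + [Observable Extension Hookable Component Handler object] + [Observable]
  take Extension:  [Handler object] + [Extension Hookable Component Handler object]
  take Hookable:  [Handler object] + [Hookable Component Handler object]
  take Component:  [Handler object] + [Component Handler object]
  take Handler:  [Handler object] + [Handler object]
  take object:  [object] + [object]

[Plugin, Service, Observable, Extension, Hookable, Component, Handler, object]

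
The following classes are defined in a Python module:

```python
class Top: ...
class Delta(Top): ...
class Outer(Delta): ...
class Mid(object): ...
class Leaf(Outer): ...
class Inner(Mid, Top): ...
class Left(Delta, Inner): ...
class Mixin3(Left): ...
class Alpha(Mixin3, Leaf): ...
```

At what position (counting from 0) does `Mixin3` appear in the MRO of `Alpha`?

1

L[Alpha] = Alpha + merge(L[Mixin3], L[Leaf], [Mixin3 Leaf])
  take Mixin3:  [Mixin3 Left Delta Inner Mid Top object] + [Leaf Outer Delta Top object] + [Mixin3 Leaf]
  take Left:  [Left Delta Inner Mid Top object] + [Leaf Outer Delta Top object] + [Leaf]
  take Leaf:  [Delta Inner Mid Top object] + [Leaf Outer Delta Top object] + [Leaf]
  take Outer:  [Delta Inner Mid Top object] + [Outer Delta Top object]
  take Delta:  [Delta Inner Mid Top object] + [Delta Top object]
  take Inner:  [Inner Mid Top object] + [Top object]
  take Mid:  [Mid Top object] + [Top object]
  take Top:  [Top object] + [Top object]
  take object:  [object] + [object]
MRO: Alpha Mixin3 Left Leaf Outer Delta Inner Mid Top object
Mixin3 sits at index 1.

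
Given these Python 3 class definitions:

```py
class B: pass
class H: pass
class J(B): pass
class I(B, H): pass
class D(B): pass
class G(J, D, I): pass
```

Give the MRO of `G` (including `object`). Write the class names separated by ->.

G -> J -> D -> I -> B -> H -> object

L[G] = G + merge(L[J], L[D], L[I], [J D I])
  take J:  [J B object] + [D B object] + [I B H object] + [J D I]
  take D:  [B object] + [D B object] + [I B H object] + [D I]
  take I:  [B object] + [B object] + [I B H object] + [I]
  take B:  [B object] + [B object] + [B H object]
  take H:  [object] + [object] + [H object]
  take object:  [object] + [object] + [object]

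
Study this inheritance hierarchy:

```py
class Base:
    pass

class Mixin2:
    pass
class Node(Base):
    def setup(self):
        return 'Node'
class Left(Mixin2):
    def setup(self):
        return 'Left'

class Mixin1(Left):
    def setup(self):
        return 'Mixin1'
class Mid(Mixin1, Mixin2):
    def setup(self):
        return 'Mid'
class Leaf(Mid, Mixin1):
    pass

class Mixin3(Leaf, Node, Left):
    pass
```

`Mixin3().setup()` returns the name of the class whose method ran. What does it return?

Mid

L[Mixin3] = Mixin3 + merge(L[Leaf], L[Node], L[Left], [Leaf Node Left])
  take Leaf:  [Leaf Mid Mixin1 Left Mixin2 object] + [Node Base object] + [Left Mixin2 object] + [Leaf Node Left]
  take Mid:  [Mid Mixin1 Left Mixin2 object] + [Node Base object] + [Left Mixin2 object] + [Node Left]
  take Mixin1:  [Mixin1 Left Mixin2 object] + [Node Base object] + [Left Mixin2 object] + [Node Left]
  take Node:  [Left Mixin2 object] + [Node Base object] + [Left Mixin2 object] + [Node Left]
  take Left:  [Left Mixin2 object] + [Base object] + [Left Mixin2 object] + [Left]
  take Mixin2:  [Mixin2 object] + [Base object] + [Mixin2 object]
  take Base:  [object] + [Base object] + [object]
  take object:  [object] + [object] + [object]
MRO: Mixin3 Leaf Mid Mixin1 Node Left Mixin2 Base object
setup is defined in: Left, Mid, Mixin1, Node. First along the MRO is Mid.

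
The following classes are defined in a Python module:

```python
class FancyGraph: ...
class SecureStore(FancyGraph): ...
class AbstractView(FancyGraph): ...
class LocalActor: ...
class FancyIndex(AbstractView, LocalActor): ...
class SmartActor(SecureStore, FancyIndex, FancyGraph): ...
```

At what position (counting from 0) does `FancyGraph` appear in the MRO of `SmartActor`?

4

L[SmartActor] = SmartActor + merge(L[SecureStore], L[FancyIndex], L[FancyGraph], [SecureStore FancyIndex FancyGraph])
  take SecureStore:  [SecureStore FancyGraph object] + [FancyIndex AbstractView FancyGraph LocalActor object] + [FancyGraph object] + [SecureStore FancyIndex FancyGraph]
  take FancyIndex:  [FancyGraph object] + [FancyIndex AbstractView FancyGraph LocalActor object] + [FancyGraph object] + [FancyIndex FancyGraph]
  take AbstractView:  [FancyGraph object] + [AbstractView FancyGraph LocalActor object] + [FancyGraph object] + [FancyGraph]
  take FancyGraph:  [FancyGraph object] + [FancyGraph LocalActor object] + [FancyGraph object] + [FancyGraph]
  take LocalActor:  [object] + [LocalActor object] + [object]
  take object:  [object] + [object] + [object]
MRO: SmartActor SecureStore FancyIndex AbstractView FancyGraph LocalActor object
FancyGraph sits at index 4.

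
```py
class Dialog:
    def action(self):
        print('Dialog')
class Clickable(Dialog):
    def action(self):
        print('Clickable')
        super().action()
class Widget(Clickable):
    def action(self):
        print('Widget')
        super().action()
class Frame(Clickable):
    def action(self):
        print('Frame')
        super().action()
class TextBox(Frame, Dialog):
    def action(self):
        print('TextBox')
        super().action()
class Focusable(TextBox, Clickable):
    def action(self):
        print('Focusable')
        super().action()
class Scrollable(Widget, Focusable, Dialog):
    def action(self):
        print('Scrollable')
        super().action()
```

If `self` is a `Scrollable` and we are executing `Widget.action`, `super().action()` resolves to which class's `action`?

L[Scrollable] = Scrollable + merge(L[Widget], L[Focusable], L[Dialog], [Widget Focusable Dialog])
  take Widget:  [Widget Clickable Dialog object] + [Focusable TextBox Frame Clickable Dialog object] + [Dialog object] + [Widget Focusable Dialog]
  take Focusable:  [Clickable Dialog object] + [Focusable TextBox Frame Clickable Dialog object] + [Dialog object] + [Focusable Dialog]
  take TextBox:  [Clickable Dialog object] + [TextBox Frame Clickable Dialog object] + [Dialog object] + [Dialog]
  take Frame:  [Clickable Dialog object] + [Frame Clickable Dialog object] + [Dialog object] + [Dialog]
  take Clickable:  [Clickable Dialog object] + [Clickable Dialog object] + [Dialog object] + [Dialog]
  take Dialog:  [Dialog object] + [Dialog object] + [Dialog object] + [Dialog]
  take object:  [object] + [object] + [object]
MRO: Scrollable Widget Focusable TextBox Frame Clickable Dialog object
super() in Widget.action on a Scrollable instance goes to the class after Widget in Scrollable's MRO: Focusable.

Focusable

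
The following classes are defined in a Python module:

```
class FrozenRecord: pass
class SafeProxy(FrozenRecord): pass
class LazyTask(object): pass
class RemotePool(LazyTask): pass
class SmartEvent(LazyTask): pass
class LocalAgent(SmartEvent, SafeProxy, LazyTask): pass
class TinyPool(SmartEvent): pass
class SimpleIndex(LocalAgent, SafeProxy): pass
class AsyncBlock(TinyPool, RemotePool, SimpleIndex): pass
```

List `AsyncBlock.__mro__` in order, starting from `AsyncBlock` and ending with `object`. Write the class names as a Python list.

L[AsyncBlock] = AsyncBlock + merge(L[TinyPool], L[RemotePool], L[SimpleIndex], [TinyPool RemotePool SimpleIndex])
  take TinyPool:  [TinyPool SmartEvent LazyTask object] + [RemotePool LazyTask object] + [SimpleIndex LocalAgent SmartEvent SafeProxy LazyTask FrozenRecord object] + [TinyPool RemotePool SimpleIndex]
  take RemotePool:  [SmartEvent LazyTask object] + [RemotePool LazyTask object] + [SimpleIndex LocalAgent SmartEvent SafeProxy LazyTask FrozenRecord object] + [RemotePool SimpleIndex]
  take SimpleIndex:  [SmartEvent LazyTask object] + [LazyTask object] + [SimpleIndex LocalAgent SmartEvent SafeProxy LazyTask FrozenRecord object] + [SimpleIndex]
  take LocalAgent:  [SmartEvent LazyTask object] + [LazyTask object] + [LocalAgent SmartEvent SafeProxy LazyTask FrozenRecord object]
  take SmartEvent:  [SmartEvent LazyTask object] + [LazyTask object] + [SmartEvent SafeProxy LazyTask FrozenRecord object]
  take SafeProxy:  [LazyTask object] + [LazyTask object] + [SafeProxy LazyTask FrozenRecord object]
  take LazyTask:  [LazyTask object] + [LazyTask object] + [LazyTask FrozenRecord object]
  take FrozenRecord:  [object] + [object] + [FrozenRecord object]
  take object:  [object] + [object] + [object]

[AsyncBlock, TinyPool, RemotePool, SimpleIndex, LocalAgent, SmartEvent, SafeProxy, LazyTask, FrozenRecord, object]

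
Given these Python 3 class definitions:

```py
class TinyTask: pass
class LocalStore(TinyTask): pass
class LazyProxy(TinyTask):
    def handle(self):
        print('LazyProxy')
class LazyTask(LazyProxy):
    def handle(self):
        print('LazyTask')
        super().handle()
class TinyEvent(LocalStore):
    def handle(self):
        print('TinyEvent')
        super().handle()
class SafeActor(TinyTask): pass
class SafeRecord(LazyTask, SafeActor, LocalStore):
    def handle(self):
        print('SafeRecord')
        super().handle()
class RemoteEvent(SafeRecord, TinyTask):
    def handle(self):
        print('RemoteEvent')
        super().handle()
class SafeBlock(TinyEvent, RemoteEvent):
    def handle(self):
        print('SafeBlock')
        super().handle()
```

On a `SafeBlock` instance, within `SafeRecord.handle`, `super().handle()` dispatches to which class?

LazyTask

L[SafeBlock] = SafeBlock + merge(L[TinyEvent], L[RemoteEvent], [TinyEvent RemoteEvent])
  take TinyEvent:  [TinyEvent LocalStore TinyTask object] + [RemoteEvent SafeRecord LazyTask LazyProxy SafeActor LocalStore TinyTask object] + [TinyEvent RemoteEvent]
  take RemoteEvent:  [LocalStore TinyTask object] + [RemoteEvent SafeRecord LazyTask LazyProxy SafeActor LocalStore TinyTask object] + [RemoteEvent]
  take SafeRecord:  [LocalStore TinyTask object] + [SafeRecord LazyTask LazyProxy SafeActor LocalStore TinyTask object]
  take LazyTask:  [LocalStore TinyTask object] + [LazyTask LazyProxy SafeActor LocalStore TinyTask object]
  take LazyProxy:  [LocalStore TinyTask object] + [LazyProxy SafeActor LocalStore TinyTask object]
  take SafeActor:  [LocalStore TinyTask object] + [SafeActor LocalStore TinyTask object]
  take LocalStore:  [LocalStore TinyTask object] + [LocalStore TinyTask object]
  take TinyTask:  [TinyTask object] + [TinyTask object]
  take object:  [object] + [object]
MRO: SafeBlock TinyEvent RemoteEvent SafeRecord LazyTask LazyProxy SafeActor LocalStore TinyTask object
super() in SafeRecord.handle on a SafeBlock instance goes to the class after SafeRecord in SafeBlock's MRO: LazyTask.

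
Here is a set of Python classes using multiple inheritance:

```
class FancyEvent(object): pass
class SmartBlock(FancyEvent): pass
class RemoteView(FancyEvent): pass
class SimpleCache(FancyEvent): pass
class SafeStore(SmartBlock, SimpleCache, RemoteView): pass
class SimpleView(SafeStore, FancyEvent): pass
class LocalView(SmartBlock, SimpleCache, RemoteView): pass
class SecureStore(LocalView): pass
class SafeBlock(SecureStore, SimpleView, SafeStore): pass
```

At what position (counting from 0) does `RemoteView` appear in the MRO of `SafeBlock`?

L[SafeBlock] = SafeBlock + merge(L[SecureStore], L[SimpleView], L[SafeStore], [SecureStore SimpleView SafeStore])
  take SecureStore:  [SecureStore LocalView SmartBlock SimpleCache RemoteView FancyEvent object] + [SimpleView SafeStore SmartBlock SimpleCache RemoteView FancyEvent object] + [SafeStore SmartBlock SimpleCache RemoteView FancyEvent object] + [SecureStore SimpleView SafeStore]
  take LocalView:  [LocalView SmartBlock SimpleCache RemoteView FancyEvent object] + [SimpleView SafeStore SmartBlock SimpleCache RemoteView FancyEvent object] + [SafeStore SmartBlock SimpleCache RemoteView FancyEvent object] + [SimpleView SafeStore]
  take SimpleView:  [SmartBlock SimpleCache RemoteView FancyEvent object] + [SimpleView SafeStore SmartBlock SimpleCache RemoteView FancyEvent object] + [SafeStore SmartBlock SimpleCache RemoteView FancyEvent object] + [SimpleView SafeStore]
  take SafeStore:  [SmartBlock SimpleCache RemoteView FancyEvent object] + [SafeStore SmartBlock SimpleCache RemoteView FancyEvent object] + [SafeStore SmartBlock SimpleCache RemoteView FancyEvent object] + [SafeStore]
  take SmartBlock:  [SmartBlock SimpleCache RemoteView FancyEvent object] + [SmartBlock SimpleCache RemoteView FancyEvent object] + [SmartBlock SimpleCache RemoteView FancyEvent object]
  take SimpleCache:  [SimpleCache RemoteView FancyEvent object] + [SimpleCache RemoteView FancyEvent object] + [SimpleCache RemoteView FancyEvent object]
  take RemoteView:  [RemoteView FancyEvent object] + [RemoteView FancyEvent object] + [RemoteView FancyEvent object]
  take FancyEvent:  [FancyEvent object] + [FancyEvent object] + [FancyEvent object]
  take object:  [object] + [object] + [object]
MRO: SafeBlock SecureStore LocalView SimpleView SafeStore SmartBlock SimpleCache RemoteView FancyEvent object
RemoteView sits at index 7.

7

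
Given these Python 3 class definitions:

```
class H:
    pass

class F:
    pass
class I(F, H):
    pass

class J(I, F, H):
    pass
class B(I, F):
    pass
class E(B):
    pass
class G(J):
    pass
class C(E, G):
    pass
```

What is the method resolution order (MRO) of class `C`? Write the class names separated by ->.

L[C] = C + merge(L[E], L[G], [E G])
  take E:  [E B I F H object] + [G J I F H object] + [E G]
  take B:  [B I F H object] + [G J I F H object] + [G]
  take G:  [I F H object] + [G J I F H object] + [G]
  take J:  [I F H object] + [J I F H object]
  take I:  [I F H object] + [I F H object]
  take F:  [F H object] + [F H object]
  take H:  [H object] + [H object]
  take object:  [object] + [object]

C -> E -> B -> G -> J -> I -> F -> H -> object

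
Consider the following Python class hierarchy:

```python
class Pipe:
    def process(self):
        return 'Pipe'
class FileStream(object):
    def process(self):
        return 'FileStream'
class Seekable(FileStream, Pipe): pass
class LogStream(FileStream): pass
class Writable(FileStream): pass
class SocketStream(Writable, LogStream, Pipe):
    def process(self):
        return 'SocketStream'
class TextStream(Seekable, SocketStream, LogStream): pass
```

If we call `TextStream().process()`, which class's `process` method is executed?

L[TextStream] = TextStream + merge(L[Seekable], L[SocketStream], L[LogStream], [Seekable SocketStream LogStream])
  take Seekable:  [Seekable FileStream Pipe object] + [SocketStream Writable LogStream FileStream Pipe object] + [LogStream FileStream object] + [Seekable SocketStream LogStream]
  take SocketStream:  [FileStream Pipe object] + [SocketStream Writable LogStream FileStream Pipe object] + [LogStream FileStream object] + [SocketStream LogStream]
  take Writable:  [FileStream Pipe object] + [Writable LogStream FileStream Pipe object] + [LogStream FileStream object] + [LogStream]
  take LogStream:  [FileStream Pipe object] + [LogStream FileStream Pipe object] + [LogStream FileStream object] + [LogStream]
  take FileStream:  [FileStream Pipe object] + [FileStream Pipe object] + [FileStream object]
  take Pipe:  [Pipe object] + [Pipe object] + [object]
  take object:  [object] + [object] + [object]
MRO: TextStream Seekable SocketStream Writable LogStream FileStream Pipe object
process is defined in: FileStream, Pipe, SocketStream. First along the MRO is SocketStream.

SocketStream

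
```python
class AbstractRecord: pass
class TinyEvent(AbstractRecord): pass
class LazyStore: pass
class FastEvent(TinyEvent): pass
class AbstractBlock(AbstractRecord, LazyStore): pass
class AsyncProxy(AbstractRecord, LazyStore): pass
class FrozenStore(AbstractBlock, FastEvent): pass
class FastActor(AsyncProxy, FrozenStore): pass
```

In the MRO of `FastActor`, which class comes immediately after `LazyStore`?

object

L[FastActor] = FastActor + merge(L[AsyncProxy], L[FrozenStore], [AsyncProxy FrozenStore])
  take AsyncProxy:  [AsyncProxy AbstractRecord LazyStore object] + [FrozenStore AbstractBlock FastEvent TinyEvent AbstractRecord LazyStore object] + [AsyncProxy FrozenStore]
  take FrozenStore:  [AbstractRecord LazyStore object] + [FrozenStore AbstractBlock FastEvent TinyEvent AbstractRecord LazyStore object] + [FrozenStore]
  take AbstractBlock:  [AbstractRecord LazyStore object] + [AbstractBlock FastEvent TinyEvent AbstractRecord LazyStore object]
  take FastEvent:  [AbstractRecord LazyStore object] + [FastEvent TinyEvent AbstractRecord LazyStore object]
  take TinyEvent:  [AbstractRecord LazyStore object] + [TinyEvent AbstractRecord LazyStore object]
  take AbstractRecord:  [AbstractRecord LazyStore object] + [AbstractRecord LazyStore object]
  take LazyStore:  [LazyStore object] + [LazyStore object]
  take object:  [object] + [object]
MRO: FastActor AsyncProxy FrozenStore AbstractBlock FastEvent TinyEvent AbstractRecord LazyStore object
LazyStore is at position 7; next is object.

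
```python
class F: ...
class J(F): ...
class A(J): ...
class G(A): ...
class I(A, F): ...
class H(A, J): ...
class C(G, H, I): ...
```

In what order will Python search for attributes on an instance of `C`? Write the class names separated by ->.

C -> G -> H -> I -> A -> J -> F -> object

L[C] = C + merge(L[G], L[H], L[I], [G H I])
  take G:  [G A J F object] + [H A J F object] + [I A J F object] + [G H I]
  take H:  [A J F object] + [H A J F object] + [I A J F object] + [H I]
  take I:  [A J F object] + [A J F object] + [I A J F object] + [I]
  take A:  [A J F object] + [A J F object] + [A J F object]
  take J:  [J F object] + [J F object] + [J F object]
  take F:  [F object] + [F object] + [F object]
  take object:  [object] + [object] + [object]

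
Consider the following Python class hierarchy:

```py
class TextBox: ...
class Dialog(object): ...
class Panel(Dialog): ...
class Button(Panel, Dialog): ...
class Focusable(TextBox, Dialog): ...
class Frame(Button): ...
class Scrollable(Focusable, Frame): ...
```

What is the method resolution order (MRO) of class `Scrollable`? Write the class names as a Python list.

[Scrollable, Focusable, TextBox, Frame, Button, Panel, Dialog, object]

L[Scrollable] = Scrollable + merge(L[Focusable], L[Frame], [Focusable Frame])
  take Focusable:  [Focusable TextBox Dialog object] + [Frame Button Panel Dialog object] + [Focusable Frame]
  take TextBox:  [TextBox Dialog object] + [Frame Button Panel Dialog object] + [Frame]
  take Frame:  [Dialog object] + [Frame Button Panel Dialog object] + [Frame]
  take Button:  [Dialog object] + [Button Panel Dialog object]
  take Panel:  [Dialog object] + [Panel Dialog object]
  take Dialog:  [Dialog object] + [Dialog object]
  take object:  [object] + [object]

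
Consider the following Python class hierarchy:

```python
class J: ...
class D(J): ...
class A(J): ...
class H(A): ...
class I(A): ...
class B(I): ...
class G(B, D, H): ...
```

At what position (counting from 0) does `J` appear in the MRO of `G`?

L[G] = G + merge(L[B], L[D], L[H], [B D H])
  take B:  [B I A J object] + [D J object] + [H A J object] + [B D H]
  take I:  [I A J object] + [D J object] + [H A J object] + [D H]
  take D:  [A J object] + [D J object] + [H A J object] + [D H]
  take H:  [A J object] + [J object] + [H A J object] + [H]
  take A:  [A J object] + [J object] + [A J object]
  take J:  [J object] + [J object] + [J object]
  take object:  [object] + [object] + [object]
MRO: G B I D H A J object
J sits at index 6.

6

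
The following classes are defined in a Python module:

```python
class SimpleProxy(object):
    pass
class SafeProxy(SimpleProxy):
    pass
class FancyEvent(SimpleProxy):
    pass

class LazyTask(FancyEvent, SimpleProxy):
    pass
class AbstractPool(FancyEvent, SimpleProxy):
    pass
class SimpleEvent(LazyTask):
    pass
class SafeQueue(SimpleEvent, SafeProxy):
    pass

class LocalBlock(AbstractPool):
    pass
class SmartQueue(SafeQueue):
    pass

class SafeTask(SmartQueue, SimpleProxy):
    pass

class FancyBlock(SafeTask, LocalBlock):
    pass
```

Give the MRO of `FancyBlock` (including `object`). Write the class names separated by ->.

L[FancyBlock] = FancyBlock + merge(L[SafeTask], L[LocalBlock], [SafeTask LocalBlock])
  take SafeTask:  [SafeTask SmartQueue SafeQueue SimpleEvent LazyTask FancyEvent SafeProxy SimpleProxy object] + [LocalBlock AbstractPool FancyEvent SimpleProxy object] + [SafeTask LocalBlock]
  take SmartQueue:  [SmartQueue SafeQueue SimpleEvent LazyTask FancyEvent SafeProxy SimpleProxy object] + [LocalBlock AbstractPool FancyEvent SimpleProxy object] + [LocalBlock]
  take SafeQueue:  [SafeQueue SimpleEvent LazyTask FancyEvent SafeProxy SimpleProxy object] + [LocalBlock AbstractPool FancyEvent SimpleProxy object] + [LocalBlock]
  take SimpleEvent:  [SimpleEvent LazyTask FancyEvent SafeProxy SimpleProxy object] + [LocalBlock AbstractPool FancyEvent SimpleProxy object] + [LocalBlock]
  take LazyTask:  [LazyTask FancyEvent SafeProxy SimpleProxy object] + [LocalBlock AbstractPool FancyEvent SimpleProxy object] + [LocalBlock]
  take LocalBlock:  [FancyEvent SafeProxy SimpleProxy object] + [LocalBlock AbstractPool FancyEvent SimpleProxy object] + [LocalBlock]
  take AbstractPool:  [FancyEvent SafeProxy SimpleProxy object] + [AbstractPool FancyEvent SimpleProxy object]
  take FancyEvent:  [FancyEvent SafeProxy SimpleProxy object] + [FancyEvent SimpleProxy object]
  take SafeProxy:  [SafeProxy SimpleProxy object] + [SimpleProxy object]
  take SimpleProxy:  [SimpleProxy object] + [SimpleProxy object]
  take object:  [object] + [object]

FancyBlock -> SafeTask -> SmartQueue -> SafeQueue -> SimpleEvent -> LazyTask -> LocalBlock -> AbstractPool -> FancyEvent -> SafeProxy -> SimpleProxy -> object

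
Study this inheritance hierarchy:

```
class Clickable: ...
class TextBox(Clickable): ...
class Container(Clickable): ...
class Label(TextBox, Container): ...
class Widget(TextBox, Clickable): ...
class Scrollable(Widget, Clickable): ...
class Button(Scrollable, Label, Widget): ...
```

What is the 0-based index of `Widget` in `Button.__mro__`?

L[Button] = Button + merge(L[Scrollable], L[Label], L[Widget], [Scrollable Label Widget])
  take Scrollable:  [Scrollable Widget TextBox Clickable object] + [Label TextBox Container Clickable object] + [Widget TextBox Clickable object] + [Scrollable Label Widget]
  take Label:  [Widget TextBox Clickable object] + [Label TextBox Container Clickable object] + [Widget TextBox Clickable object] + [Label Widget]
  take Widget:  [Widget TextBox Clickable object] + [TextBox Container Clickable object] + [Widget TextBox Clickable object] + [Widget]
  take TextBox:  [TextBox Clickable object] + [TextBox Container Clickable object] + [TextBox Clickable object]
  take Container:  [Clickable object] + [Container Clickable object] + [Clickable object]
  take Clickable:  [Clickable object] + [Clickable object] + [Clickable object]
  take object:  [object] + [object] + [object]
MRO: Button Scrollable Label Widget TextBox Container Clickable object
Widget sits at index 3.

3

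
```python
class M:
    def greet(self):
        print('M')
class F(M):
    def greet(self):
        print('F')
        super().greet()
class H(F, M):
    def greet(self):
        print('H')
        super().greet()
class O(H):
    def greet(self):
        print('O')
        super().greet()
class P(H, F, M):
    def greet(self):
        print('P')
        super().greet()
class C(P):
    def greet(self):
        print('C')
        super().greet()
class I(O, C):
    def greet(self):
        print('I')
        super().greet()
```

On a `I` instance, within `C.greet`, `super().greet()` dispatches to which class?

P

L[I] = I + merge(L[O], L[C], [O C])
  take O:  [O H F M object] + [C P H F M object] + [O C]
  take C:  [H F M object] + [C P H F M object] + [C]
  take P:  [H F M object] + [P H F M object]
  take H:  [H F M object] + [H F M object]
  take F:  [F M object] + [F M object]
  take M:  [M object] + [M object]
  take object:  [object] + [object]
MRO: I O C P H F M object
super() in C.greet on a I instance goes to the class after C in I's MRO: P.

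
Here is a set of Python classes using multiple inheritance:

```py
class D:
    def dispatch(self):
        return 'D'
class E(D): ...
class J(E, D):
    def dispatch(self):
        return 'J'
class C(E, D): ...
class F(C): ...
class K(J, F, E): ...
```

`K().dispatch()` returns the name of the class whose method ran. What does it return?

L[K] = K + merge(L[J], L[F], L[E], [J F E])
  take J:  [J E D object] + [F C E D object] + [E D object] + [J F E]
  take F:  [E D object] + [F C E D object] + [E D object] + [F E]
  take C:  [E D object] + [C E D object] + [E D object] + [E]
  take E:  [E D object] + [E D object] + [E D object] + [E]
  take D:  [D object] + [D object] + [D object]
  take object:  [object] + [object] + [object]
MRO: K J F C E D object
dispatch is defined in: D, J. First along the MRO is J.

J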